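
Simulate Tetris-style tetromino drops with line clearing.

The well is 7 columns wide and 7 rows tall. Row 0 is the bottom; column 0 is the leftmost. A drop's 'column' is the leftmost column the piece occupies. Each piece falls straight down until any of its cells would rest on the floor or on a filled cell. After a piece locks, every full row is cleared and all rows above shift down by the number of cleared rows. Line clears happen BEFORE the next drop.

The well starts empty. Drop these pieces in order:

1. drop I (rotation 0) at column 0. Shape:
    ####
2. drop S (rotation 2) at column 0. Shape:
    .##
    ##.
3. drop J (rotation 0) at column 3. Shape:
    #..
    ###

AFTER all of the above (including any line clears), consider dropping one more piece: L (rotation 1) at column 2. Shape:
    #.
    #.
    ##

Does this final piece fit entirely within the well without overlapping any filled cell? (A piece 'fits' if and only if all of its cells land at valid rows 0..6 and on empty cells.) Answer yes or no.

Answer: yes

Derivation:
Drop 1: I rot0 at col 0 lands with bottom-row=0; cleared 0 line(s) (total 0); column heights now [1 1 1 1 0 0 0], max=1
Drop 2: S rot2 at col 0 lands with bottom-row=1; cleared 0 line(s) (total 0); column heights now [2 3 3 1 0 0 0], max=3
Drop 3: J rot0 at col 3 lands with bottom-row=1; cleared 0 line(s) (total 0); column heights now [2 3 3 3 2 2 0], max=3
Test piece L rot1 at col 2 (width 2): heights before test = [2 3 3 3 2 2 0]; fits = True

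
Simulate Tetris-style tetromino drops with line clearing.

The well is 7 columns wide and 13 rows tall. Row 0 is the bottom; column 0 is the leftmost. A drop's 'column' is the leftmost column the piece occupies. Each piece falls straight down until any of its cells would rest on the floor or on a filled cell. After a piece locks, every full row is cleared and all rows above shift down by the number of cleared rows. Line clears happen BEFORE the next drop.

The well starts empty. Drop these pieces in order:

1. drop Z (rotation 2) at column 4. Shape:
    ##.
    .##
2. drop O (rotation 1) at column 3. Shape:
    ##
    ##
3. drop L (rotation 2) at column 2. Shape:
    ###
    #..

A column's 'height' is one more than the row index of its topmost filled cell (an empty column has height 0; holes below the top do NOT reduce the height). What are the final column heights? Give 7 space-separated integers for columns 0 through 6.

Answer: 0 0 5 5 5 2 1

Derivation:
Drop 1: Z rot2 at col 4 lands with bottom-row=0; cleared 0 line(s) (total 0); column heights now [0 0 0 0 2 2 1], max=2
Drop 2: O rot1 at col 3 lands with bottom-row=2; cleared 0 line(s) (total 0); column heights now [0 0 0 4 4 2 1], max=4
Drop 3: L rot2 at col 2 lands with bottom-row=3; cleared 0 line(s) (total 0); column heights now [0 0 5 5 5 2 1], max=5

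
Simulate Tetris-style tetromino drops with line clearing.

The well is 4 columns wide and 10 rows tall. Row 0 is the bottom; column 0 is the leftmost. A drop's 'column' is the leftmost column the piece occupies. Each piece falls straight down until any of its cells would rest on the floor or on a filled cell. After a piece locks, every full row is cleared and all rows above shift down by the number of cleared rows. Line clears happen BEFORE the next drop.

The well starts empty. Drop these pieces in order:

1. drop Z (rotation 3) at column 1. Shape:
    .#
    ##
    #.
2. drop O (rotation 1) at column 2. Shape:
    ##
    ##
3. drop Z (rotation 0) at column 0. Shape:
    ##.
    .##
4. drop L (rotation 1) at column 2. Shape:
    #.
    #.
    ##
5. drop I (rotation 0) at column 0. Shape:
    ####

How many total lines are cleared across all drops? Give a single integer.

Drop 1: Z rot3 at col 1 lands with bottom-row=0; cleared 0 line(s) (total 0); column heights now [0 2 3 0], max=3
Drop 2: O rot1 at col 2 lands with bottom-row=3; cleared 0 line(s) (total 0); column heights now [0 2 5 5], max=5
Drop 3: Z rot0 at col 0 lands with bottom-row=5; cleared 0 line(s) (total 0); column heights now [7 7 6 5], max=7
Drop 4: L rot1 at col 2 lands with bottom-row=6; cleared 1 line(s) (total 1); column heights now [0 6 8 5], max=8
Drop 5: I rot0 at col 0 lands with bottom-row=8; cleared 1 line(s) (total 2); column heights now [0 6 8 5], max=8

Answer: 2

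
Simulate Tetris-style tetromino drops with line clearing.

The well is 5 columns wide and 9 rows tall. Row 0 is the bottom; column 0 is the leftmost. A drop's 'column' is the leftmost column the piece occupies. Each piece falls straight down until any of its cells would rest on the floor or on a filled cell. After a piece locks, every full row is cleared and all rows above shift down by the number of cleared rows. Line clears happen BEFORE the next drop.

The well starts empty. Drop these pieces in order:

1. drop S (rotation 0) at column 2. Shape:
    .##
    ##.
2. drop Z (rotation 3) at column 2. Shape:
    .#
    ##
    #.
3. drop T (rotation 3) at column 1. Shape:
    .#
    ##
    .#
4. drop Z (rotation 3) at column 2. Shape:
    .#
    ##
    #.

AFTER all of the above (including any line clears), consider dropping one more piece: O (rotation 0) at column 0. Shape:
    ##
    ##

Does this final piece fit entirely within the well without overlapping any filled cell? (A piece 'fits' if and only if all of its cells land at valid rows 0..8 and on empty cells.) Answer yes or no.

Drop 1: S rot0 at col 2 lands with bottom-row=0; cleared 0 line(s) (total 0); column heights now [0 0 1 2 2], max=2
Drop 2: Z rot3 at col 2 lands with bottom-row=1; cleared 0 line(s) (total 0); column heights now [0 0 3 4 2], max=4
Drop 3: T rot3 at col 1 lands with bottom-row=3; cleared 0 line(s) (total 0); column heights now [0 5 6 4 2], max=6
Drop 4: Z rot3 at col 2 lands with bottom-row=6; cleared 0 line(s) (total 0); column heights now [0 5 8 9 2], max=9
Test piece O rot0 at col 0 (width 2): heights before test = [0 5 8 9 2]; fits = True

Answer: yes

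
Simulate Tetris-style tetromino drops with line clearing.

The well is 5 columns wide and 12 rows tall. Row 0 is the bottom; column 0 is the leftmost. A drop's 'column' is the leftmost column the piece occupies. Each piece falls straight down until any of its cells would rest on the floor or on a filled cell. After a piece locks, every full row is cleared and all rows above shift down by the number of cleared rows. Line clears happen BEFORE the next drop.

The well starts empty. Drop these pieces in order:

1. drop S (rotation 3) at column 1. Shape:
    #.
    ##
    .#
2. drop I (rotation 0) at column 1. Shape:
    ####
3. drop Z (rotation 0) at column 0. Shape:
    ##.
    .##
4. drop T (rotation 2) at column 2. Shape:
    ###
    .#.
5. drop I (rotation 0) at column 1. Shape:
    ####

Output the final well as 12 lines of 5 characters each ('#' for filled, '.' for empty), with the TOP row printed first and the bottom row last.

Drop 1: S rot3 at col 1 lands with bottom-row=0; cleared 0 line(s) (total 0); column heights now [0 3 2 0 0], max=3
Drop 2: I rot0 at col 1 lands with bottom-row=3; cleared 0 line(s) (total 0); column heights now [0 4 4 4 4], max=4
Drop 3: Z rot0 at col 0 lands with bottom-row=4; cleared 0 line(s) (total 0); column heights now [6 6 5 4 4], max=6
Drop 4: T rot2 at col 2 lands with bottom-row=4; cleared 1 line(s) (total 1); column heights now [0 5 5 5 4], max=5
Drop 5: I rot0 at col 1 lands with bottom-row=5; cleared 0 line(s) (total 1); column heights now [0 6 6 6 6], max=6

Answer: .....
.....
.....
.....
.....
.....
.####
.###.
.####
.#...
.##..
..#..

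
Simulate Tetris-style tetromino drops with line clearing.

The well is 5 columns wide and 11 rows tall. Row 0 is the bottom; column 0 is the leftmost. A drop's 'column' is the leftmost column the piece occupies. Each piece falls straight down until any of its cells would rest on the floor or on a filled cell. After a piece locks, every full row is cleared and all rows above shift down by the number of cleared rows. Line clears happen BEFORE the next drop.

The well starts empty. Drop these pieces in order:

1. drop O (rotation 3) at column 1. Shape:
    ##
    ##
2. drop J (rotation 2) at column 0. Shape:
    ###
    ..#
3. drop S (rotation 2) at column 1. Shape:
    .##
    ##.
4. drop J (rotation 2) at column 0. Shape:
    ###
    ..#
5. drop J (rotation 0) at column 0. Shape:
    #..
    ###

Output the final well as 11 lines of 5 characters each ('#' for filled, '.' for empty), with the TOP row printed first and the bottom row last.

Answer: .....
#....
###..
###..
..#..
..##.
.##..
###..
..#..
.##..
.##..

Derivation:
Drop 1: O rot3 at col 1 lands with bottom-row=0; cleared 0 line(s) (total 0); column heights now [0 2 2 0 0], max=2
Drop 2: J rot2 at col 0 lands with bottom-row=2; cleared 0 line(s) (total 0); column heights now [4 4 4 0 0], max=4
Drop 3: S rot2 at col 1 lands with bottom-row=4; cleared 0 line(s) (total 0); column heights now [4 5 6 6 0], max=6
Drop 4: J rot2 at col 0 lands with bottom-row=6; cleared 0 line(s) (total 0); column heights now [8 8 8 6 0], max=8
Drop 5: J rot0 at col 0 lands with bottom-row=8; cleared 0 line(s) (total 0); column heights now [10 9 9 6 0], max=10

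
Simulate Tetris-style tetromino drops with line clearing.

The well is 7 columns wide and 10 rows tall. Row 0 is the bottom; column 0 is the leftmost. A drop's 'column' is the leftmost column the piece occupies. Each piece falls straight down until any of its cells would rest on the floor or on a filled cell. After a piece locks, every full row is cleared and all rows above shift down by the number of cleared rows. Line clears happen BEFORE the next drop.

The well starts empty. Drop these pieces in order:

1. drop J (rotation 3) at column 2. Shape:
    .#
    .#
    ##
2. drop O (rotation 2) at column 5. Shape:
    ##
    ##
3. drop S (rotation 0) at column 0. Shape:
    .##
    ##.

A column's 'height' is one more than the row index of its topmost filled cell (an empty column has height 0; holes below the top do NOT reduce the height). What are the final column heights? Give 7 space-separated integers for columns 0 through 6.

Answer: 1 2 2 3 0 2 2

Derivation:
Drop 1: J rot3 at col 2 lands with bottom-row=0; cleared 0 line(s) (total 0); column heights now [0 0 1 3 0 0 0], max=3
Drop 2: O rot2 at col 5 lands with bottom-row=0; cleared 0 line(s) (total 0); column heights now [0 0 1 3 0 2 2], max=3
Drop 3: S rot0 at col 0 lands with bottom-row=0; cleared 0 line(s) (total 0); column heights now [1 2 2 3 0 2 2], max=3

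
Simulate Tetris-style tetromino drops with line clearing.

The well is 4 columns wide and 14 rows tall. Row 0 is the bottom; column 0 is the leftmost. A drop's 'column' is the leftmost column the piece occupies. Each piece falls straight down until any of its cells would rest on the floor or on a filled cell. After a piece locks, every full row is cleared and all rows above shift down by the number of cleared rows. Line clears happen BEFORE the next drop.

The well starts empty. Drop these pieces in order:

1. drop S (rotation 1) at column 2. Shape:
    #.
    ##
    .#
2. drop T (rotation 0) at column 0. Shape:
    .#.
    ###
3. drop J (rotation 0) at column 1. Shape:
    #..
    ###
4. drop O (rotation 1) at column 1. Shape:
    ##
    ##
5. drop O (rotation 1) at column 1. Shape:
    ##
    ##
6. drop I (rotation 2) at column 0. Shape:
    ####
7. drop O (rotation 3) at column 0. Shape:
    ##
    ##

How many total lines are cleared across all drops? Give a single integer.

Drop 1: S rot1 at col 2 lands with bottom-row=0; cleared 0 line(s) (total 0); column heights now [0 0 3 2], max=3
Drop 2: T rot0 at col 0 lands with bottom-row=3; cleared 0 line(s) (total 0); column heights now [4 5 4 2], max=5
Drop 3: J rot0 at col 1 lands with bottom-row=5; cleared 0 line(s) (total 0); column heights now [4 7 6 6], max=7
Drop 4: O rot1 at col 1 lands with bottom-row=7; cleared 0 line(s) (total 0); column heights now [4 9 9 6], max=9
Drop 5: O rot1 at col 1 lands with bottom-row=9; cleared 0 line(s) (total 0); column heights now [4 11 11 6], max=11
Drop 6: I rot2 at col 0 lands with bottom-row=11; cleared 1 line(s) (total 1); column heights now [4 11 11 6], max=11
Drop 7: O rot3 at col 0 lands with bottom-row=11; cleared 0 line(s) (total 1); column heights now [13 13 11 6], max=13

Answer: 1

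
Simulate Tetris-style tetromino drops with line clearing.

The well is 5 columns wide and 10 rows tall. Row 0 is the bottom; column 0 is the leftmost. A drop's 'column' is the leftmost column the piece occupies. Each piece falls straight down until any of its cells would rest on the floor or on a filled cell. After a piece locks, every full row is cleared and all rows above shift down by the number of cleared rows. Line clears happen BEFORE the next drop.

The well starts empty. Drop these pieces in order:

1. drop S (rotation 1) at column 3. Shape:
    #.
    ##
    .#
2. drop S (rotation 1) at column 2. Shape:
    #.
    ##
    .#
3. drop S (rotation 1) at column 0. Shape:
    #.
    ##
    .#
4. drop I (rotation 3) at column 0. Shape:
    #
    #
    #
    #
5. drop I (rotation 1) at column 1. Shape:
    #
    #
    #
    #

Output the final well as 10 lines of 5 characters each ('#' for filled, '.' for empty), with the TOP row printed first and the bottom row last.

Drop 1: S rot1 at col 3 lands with bottom-row=0; cleared 0 line(s) (total 0); column heights now [0 0 0 3 2], max=3
Drop 2: S rot1 at col 2 lands with bottom-row=3; cleared 0 line(s) (total 0); column heights now [0 0 6 5 2], max=6
Drop 3: S rot1 at col 0 lands with bottom-row=0; cleared 0 line(s) (total 0); column heights now [3 2 6 5 2], max=6
Drop 4: I rot3 at col 0 lands with bottom-row=3; cleared 0 line(s) (total 0); column heights now [7 2 6 5 2], max=7
Drop 5: I rot1 at col 1 lands with bottom-row=2; cleared 0 line(s) (total 0); column heights now [7 6 6 5 2], max=7

Answer: .....
.....
.....
#....
###..
####.
##.#.
##.#.
##.##
.#..#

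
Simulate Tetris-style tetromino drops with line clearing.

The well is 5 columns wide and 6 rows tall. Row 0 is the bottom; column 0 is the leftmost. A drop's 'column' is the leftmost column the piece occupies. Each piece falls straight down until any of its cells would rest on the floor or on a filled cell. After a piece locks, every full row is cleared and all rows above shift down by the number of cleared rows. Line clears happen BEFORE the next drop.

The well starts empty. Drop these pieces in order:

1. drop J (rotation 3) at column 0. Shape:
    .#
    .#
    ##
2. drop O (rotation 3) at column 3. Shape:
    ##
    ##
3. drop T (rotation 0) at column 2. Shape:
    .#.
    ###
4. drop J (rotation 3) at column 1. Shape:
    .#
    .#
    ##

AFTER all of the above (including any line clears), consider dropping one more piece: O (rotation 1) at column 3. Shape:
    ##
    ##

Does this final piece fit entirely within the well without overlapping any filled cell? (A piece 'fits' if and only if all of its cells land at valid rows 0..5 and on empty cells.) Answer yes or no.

Drop 1: J rot3 at col 0 lands with bottom-row=0; cleared 0 line(s) (total 0); column heights now [1 3 0 0 0], max=3
Drop 2: O rot3 at col 3 lands with bottom-row=0; cleared 0 line(s) (total 0); column heights now [1 3 0 2 2], max=3
Drop 3: T rot0 at col 2 lands with bottom-row=2; cleared 0 line(s) (total 0); column heights now [1 3 3 4 3], max=4
Drop 4: J rot3 at col 1 lands with bottom-row=3; cleared 0 line(s) (total 0); column heights now [1 4 6 4 3], max=6
Test piece O rot1 at col 3 (width 2): heights before test = [1 4 6 4 3]; fits = True

Answer: yes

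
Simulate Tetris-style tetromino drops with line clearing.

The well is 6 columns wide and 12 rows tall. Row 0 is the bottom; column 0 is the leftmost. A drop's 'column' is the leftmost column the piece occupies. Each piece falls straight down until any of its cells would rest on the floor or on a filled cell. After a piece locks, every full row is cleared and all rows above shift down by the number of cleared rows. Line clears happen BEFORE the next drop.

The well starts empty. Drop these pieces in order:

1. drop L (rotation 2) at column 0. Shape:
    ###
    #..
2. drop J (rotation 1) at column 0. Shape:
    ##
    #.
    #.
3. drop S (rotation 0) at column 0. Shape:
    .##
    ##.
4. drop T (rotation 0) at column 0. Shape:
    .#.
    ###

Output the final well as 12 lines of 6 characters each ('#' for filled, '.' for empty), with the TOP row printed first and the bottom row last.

Answer: ......
......
......
.#....
###...
.##...
##....
##....
#.....
#.....
###...
#.....

Derivation:
Drop 1: L rot2 at col 0 lands with bottom-row=0; cleared 0 line(s) (total 0); column heights now [2 2 2 0 0 0], max=2
Drop 2: J rot1 at col 0 lands with bottom-row=2; cleared 0 line(s) (total 0); column heights now [5 5 2 0 0 0], max=5
Drop 3: S rot0 at col 0 lands with bottom-row=5; cleared 0 line(s) (total 0); column heights now [6 7 7 0 0 0], max=7
Drop 4: T rot0 at col 0 lands with bottom-row=7; cleared 0 line(s) (total 0); column heights now [8 9 8 0 0 0], max=9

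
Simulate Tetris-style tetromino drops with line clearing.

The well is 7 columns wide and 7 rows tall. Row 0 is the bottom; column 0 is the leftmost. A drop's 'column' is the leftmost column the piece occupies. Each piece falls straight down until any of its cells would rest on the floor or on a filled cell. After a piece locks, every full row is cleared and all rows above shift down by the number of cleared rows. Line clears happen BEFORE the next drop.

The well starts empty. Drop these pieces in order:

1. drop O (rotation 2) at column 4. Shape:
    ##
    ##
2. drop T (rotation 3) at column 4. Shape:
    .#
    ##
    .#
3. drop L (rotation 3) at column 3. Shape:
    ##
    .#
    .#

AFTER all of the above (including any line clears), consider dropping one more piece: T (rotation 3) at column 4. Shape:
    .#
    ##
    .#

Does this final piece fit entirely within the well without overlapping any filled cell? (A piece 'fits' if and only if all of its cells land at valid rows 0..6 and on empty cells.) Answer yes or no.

Answer: no

Derivation:
Drop 1: O rot2 at col 4 lands with bottom-row=0; cleared 0 line(s) (total 0); column heights now [0 0 0 0 2 2 0], max=2
Drop 2: T rot3 at col 4 lands with bottom-row=2; cleared 0 line(s) (total 0); column heights now [0 0 0 0 4 5 0], max=5
Drop 3: L rot3 at col 3 lands with bottom-row=4; cleared 0 line(s) (total 0); column heights now [0 0 0 7 7 5 0], max=7
Test piece T rot3 at col 4 (width 2): heights before test = [0 0 0 7 7 5 0]; fits = False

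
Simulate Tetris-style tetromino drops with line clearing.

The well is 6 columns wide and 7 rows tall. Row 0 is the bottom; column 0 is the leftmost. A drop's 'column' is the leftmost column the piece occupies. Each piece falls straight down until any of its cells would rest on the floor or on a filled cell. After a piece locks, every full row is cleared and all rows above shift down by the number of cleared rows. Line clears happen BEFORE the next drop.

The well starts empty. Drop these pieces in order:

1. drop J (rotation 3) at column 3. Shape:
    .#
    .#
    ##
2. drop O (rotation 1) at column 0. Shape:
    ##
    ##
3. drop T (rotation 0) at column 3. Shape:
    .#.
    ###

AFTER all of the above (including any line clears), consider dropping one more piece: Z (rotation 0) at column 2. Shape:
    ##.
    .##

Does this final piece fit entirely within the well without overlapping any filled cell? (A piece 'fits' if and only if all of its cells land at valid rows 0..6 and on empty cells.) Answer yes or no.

Drop 1: J rot3 at col 3 lands with bottom-row=0; cleared 0 line(s) (total 0); column heights now [0 0 0 1 3 0], max=3
Drop 2: O rot1 at col 0 lands with bottom-row=0; cleared 0 line(s) (total 0); column heights now [2 2 0 1 3 0], max=3
Drop 3: T rot0 at col 3 lands with bottom-row=3; cleared 0 line(s) (total 0); column heights now [2 2 0 4 5 4], max=5
Test piece Z rot0 at col 2 (width 3): heights before test = [2 2 0 4 5 4]; fits = True

Answer: yes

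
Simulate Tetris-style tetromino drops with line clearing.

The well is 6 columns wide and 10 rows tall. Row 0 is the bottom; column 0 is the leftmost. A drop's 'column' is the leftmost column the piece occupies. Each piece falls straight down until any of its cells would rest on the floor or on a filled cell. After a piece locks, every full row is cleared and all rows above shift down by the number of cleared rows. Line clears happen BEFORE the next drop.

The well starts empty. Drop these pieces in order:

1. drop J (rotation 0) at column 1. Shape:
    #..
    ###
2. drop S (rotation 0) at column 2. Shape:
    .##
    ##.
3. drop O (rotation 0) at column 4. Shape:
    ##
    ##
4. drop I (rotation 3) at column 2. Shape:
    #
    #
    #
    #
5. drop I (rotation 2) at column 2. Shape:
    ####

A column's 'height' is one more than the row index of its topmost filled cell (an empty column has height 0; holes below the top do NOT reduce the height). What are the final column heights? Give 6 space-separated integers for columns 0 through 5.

Drop 1: J rot0 at col 1 lands with bottom-row=0; cleared 0 line(s) (total 0); column heights now [0 2 1 1 0 0], max=2
Drop 2: S rot0 at col 2 lands with bottom-row=1; cleared 0 line(s) (total 0); column heights now [0 2 2 3 3 0], max=3
Drop 3: O rot0 at col 4 lands with bottom-row=3; cleared 0 line(s) (total 0); column heights now [0 2 2 3 5 5], max=5
Drop 4: I rot3 at col 2 lands with bottom-row=2; cleared 0 line(s) (total 0); column heights now [0 2 6 3 5 5], max=6
Drop 5: I rot2 at col 2 lands with bottom-row=6; cleared 0 line(s) (total 0); column heights now [0 2 7 7 7 7], max=7

Answer: 0 2 7 7 7 7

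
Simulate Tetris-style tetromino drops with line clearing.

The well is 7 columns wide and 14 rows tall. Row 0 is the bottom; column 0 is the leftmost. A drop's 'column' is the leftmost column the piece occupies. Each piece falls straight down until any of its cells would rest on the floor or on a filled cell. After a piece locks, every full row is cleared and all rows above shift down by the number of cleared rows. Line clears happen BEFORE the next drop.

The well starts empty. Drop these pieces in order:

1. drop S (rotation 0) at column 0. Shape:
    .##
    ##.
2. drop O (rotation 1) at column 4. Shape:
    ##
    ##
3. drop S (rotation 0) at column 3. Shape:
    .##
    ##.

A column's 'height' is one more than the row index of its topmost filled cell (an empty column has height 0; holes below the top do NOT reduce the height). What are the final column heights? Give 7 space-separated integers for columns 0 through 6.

Answer: 1 2 2 3 4 4 0

Derivation:
Drop 1: S rot0 at col 0 lands with bottom-row=0; cleared 0 line(s) (total 0); column heights now [1 2 2 0 0 0 0], max=2
Drop 2: O rot1 at col 4 lands with bottom-row=0; cleared 0 line(s) (total 0); column heights now [1 2 2 0 2 2 0], max=2
Drop 3: S rot0 at col 3 lands with bottom-row=2; cleared 0 line(s) (total 0); column heights now [1 2 2 3 4 4 0], max=4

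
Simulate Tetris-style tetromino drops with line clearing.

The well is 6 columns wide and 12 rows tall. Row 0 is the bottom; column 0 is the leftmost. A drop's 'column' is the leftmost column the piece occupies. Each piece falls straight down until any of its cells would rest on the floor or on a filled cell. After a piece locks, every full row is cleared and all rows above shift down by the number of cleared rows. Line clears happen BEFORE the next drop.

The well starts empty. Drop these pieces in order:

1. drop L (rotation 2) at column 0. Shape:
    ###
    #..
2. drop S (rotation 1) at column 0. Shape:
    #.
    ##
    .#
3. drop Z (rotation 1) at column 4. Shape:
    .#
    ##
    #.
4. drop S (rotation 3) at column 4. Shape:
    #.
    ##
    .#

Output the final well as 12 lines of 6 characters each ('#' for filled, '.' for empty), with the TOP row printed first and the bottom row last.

Drop 1: L rot2 at col 0 lands with bottom-row=0; cleared 0 line(s) (total 0); column heights now [2 2 2 0 0 0], max=2
Drop 2: S rot1 at col 0 lands with bottom-row=2; cleared 0 line(s) (total 0); column heights now [5 4 2 0 0 0], max=5
Drop 3: Z rot1 at col 4 lands with bottom-row=0; cleared 0 line(s) (total 0); column heights now [5 4 2 0 2 3], max=5
Drop 4: S rot3 at col 4 lands with bottom-row=3; cleared 0 line(s) (total 0); column heights now [5 4 2 0 6 5], max=6

Answer: ......
......
......
......
......
......
....#.
#...##
##...#
.#...#
###.##
#...#.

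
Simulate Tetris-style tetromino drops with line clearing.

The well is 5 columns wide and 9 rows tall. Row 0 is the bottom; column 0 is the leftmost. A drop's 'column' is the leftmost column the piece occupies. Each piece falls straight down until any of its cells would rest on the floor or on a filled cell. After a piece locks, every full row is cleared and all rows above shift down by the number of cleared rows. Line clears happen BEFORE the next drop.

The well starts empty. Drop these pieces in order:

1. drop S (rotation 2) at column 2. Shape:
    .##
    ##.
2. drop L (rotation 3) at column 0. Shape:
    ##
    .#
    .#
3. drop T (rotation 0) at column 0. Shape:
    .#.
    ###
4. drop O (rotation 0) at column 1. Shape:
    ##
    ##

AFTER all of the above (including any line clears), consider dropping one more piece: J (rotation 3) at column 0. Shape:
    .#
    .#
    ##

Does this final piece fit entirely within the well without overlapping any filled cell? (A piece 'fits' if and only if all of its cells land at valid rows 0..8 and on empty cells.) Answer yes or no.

Drop 1: S rot2 at col 2 lands with bottom-row=0; cleared 0 line(s) (total 0); column heights now [0 0 1 2 2], max=2
Drop 2: L rot3 at col 0 lands with bottom-row=0; cleared 0 line(s) (total 0); column heights now [3 3 1 2 2], max=3
Drop 3: T rot0 at col 0 lands with bottom-row=3; cleared 0 line(s) (total 0); column heights now [4 5 4 2 2], max=5
Drop 4: O rot0 at col 1 lands with bottom-row=5; cleared 0 line(s) (total 0); column heights now [4 7 7 2 2], max=7
Test piece J rot3 at col 0 (width 2): heights before test = [4 7 7 2 2]; fits = False

Answer: no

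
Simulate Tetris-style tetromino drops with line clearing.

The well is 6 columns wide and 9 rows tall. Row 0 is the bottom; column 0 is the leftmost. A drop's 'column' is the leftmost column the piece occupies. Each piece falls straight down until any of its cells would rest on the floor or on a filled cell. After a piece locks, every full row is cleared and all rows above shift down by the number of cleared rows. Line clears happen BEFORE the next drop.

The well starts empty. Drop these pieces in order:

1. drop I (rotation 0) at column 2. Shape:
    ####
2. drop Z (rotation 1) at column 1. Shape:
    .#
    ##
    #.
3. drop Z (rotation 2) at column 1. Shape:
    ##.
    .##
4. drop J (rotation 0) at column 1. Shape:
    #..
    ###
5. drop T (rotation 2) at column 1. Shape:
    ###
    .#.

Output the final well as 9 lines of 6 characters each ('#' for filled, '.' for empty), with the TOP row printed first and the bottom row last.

Answer: ......
.###..
.##...
.###..
.##...
..##..
..#...
.##...
.#####

Derivation:
Drop 1: I rot0 at col 2 lands with bottom-row=0; cleared 0 line(s) (total 0); column heights now [0 0 1 1 1 1], max=1
Drop 2: Z rot1 at col 1 lands with bottom-row=0; cleared 0 line(s) (total 0); column heights now [0 2 3 1 1 1], max=3
Drop 3: Z rot2 at col 1 lands with bottom-row=3; cleared 0 line(s) (total 0); column heights now [0 5 5 4 1 1], max=5
Drop 4: J rot0 at col 1 lands with bottom-row=5; cleared 0 line(s) (total 0); column heights now [0 7 6 6 1 1], max=7
Drop 5: T rot2 at col 1 lands with bottom-row=6; cleared 0 line(s) (total 0); column heights now [0 8 8 8 1 1], max=8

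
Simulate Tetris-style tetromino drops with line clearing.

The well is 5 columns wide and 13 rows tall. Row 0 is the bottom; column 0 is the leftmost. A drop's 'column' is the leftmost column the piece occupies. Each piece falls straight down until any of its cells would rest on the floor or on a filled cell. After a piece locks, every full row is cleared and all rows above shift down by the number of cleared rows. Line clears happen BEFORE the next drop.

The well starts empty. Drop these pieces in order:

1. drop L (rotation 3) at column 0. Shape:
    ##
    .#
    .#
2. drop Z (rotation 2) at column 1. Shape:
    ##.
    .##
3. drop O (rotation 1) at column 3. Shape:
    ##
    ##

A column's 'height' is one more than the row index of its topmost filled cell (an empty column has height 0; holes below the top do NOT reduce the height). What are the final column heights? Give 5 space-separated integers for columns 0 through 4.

Answer: 3 4 4 5 5

Derivation:
Drop 1: L rot3 at col 0 lands with bottom-row=0; cleared 0 line(s) (total 0); column heights now [3 3 0 0 0], max=3
Drop 2: Z rot2 at col 1 lands with bottom-row=2; cleared 0 line(s) (total 0); column heights now [3 4 4 3 0], max=4
Drop 3: O rot1 at col 3 lands with bottom-row=3; cleared 0 line(s) (total 0); column heights now [3 4 4 5 5], max=5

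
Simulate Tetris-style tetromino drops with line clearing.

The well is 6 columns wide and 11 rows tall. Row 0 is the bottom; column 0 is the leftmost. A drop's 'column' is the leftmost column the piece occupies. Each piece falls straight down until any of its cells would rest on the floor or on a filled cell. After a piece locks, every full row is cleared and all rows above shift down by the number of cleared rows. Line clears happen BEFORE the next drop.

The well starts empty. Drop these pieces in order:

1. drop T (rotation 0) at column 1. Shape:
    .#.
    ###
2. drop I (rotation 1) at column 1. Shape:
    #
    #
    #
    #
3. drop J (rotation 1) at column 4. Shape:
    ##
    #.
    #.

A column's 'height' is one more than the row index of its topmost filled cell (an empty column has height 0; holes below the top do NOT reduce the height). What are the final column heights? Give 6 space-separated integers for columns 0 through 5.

Drop 1: T rot0 at col 1 lands with bottom-row=0; cleared 0 line(s) (total 0); column heights now [0 1 2 1 0 0], max=2
Drop 2: I rot1 at col 1 lands with bottom-row=1; cleared 0 line(s) (total 0); column heights now [0 5 2 1 0 0], max=5
Drop 3: J rot1 at col 4 lands with bottom-row=0; cleared 0 line(s) (total 0); column heights now [0 5 2 1 3 3], max=5

Answer: 0 5 2 1 3 3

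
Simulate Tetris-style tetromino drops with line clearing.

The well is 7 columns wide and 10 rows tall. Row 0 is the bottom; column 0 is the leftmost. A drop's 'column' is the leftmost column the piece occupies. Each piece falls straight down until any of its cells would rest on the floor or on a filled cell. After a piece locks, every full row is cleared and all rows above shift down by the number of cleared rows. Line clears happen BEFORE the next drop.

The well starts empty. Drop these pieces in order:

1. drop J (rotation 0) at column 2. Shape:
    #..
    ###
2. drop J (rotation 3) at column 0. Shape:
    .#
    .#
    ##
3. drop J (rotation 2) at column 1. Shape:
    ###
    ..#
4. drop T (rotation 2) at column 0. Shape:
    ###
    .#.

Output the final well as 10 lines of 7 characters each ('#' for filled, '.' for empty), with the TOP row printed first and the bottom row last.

Drop 1: J rot0 at col 2 lands with bottom-row=0; cleared 0 line(s) (total 0); column heights now [0 0 2 1 1 0 0], max=2
Drop 2: J rot3 at col 0 lands with bottom-row=0; cleared 0 line(s) (total 0); column heights now [1 3 2 1 1 0 0], max=3
Drop 3: J rot2 at col 1 lands with bottom-row=2; cleared 0 line(s) (total 0); column heights now [1 4 4 4 1 0 0], max=4
Drop 4: T rot2 at col 0 lands with bottom-row=4; cleared 0 line(s) (total 0); column heights now [6 6 6 4 1 0 0], max=6

Answer: .......
.......
.......
.......
###....
.#.....
.###...
.#.#...
.##....
#####..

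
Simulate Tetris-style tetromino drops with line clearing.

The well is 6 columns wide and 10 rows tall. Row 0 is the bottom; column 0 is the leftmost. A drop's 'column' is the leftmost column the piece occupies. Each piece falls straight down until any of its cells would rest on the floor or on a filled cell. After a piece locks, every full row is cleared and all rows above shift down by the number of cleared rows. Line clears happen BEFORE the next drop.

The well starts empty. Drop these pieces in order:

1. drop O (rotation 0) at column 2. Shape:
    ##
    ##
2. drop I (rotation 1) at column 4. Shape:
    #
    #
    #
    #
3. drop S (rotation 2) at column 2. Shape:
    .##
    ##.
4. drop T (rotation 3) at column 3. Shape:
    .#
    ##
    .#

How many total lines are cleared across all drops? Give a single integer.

Drop 1: O rot0 at col 2 lands with bottom-row=0; cleared 0 line(s) (total 0); column heights now [0 0 2 2 0 0], max=2
Drop 2: I rot1 at col 4 lands with bottom-row=0; cleared 0 line(s) (total 0); column heights now [0 0 2 2 4 0], max=4
Drop 3: S rot2 at col 2 lands with bottom-row=3; cleared 0 line(s) (total 0); column heights now [0 0 4 5 5 0], max=5
Drop 4: T rot3 at col 3 lands with bottom-row=5; cleared 0 line(s) (total 0); column heights now [0 0 4 7 8 0], max=8

Answer: 0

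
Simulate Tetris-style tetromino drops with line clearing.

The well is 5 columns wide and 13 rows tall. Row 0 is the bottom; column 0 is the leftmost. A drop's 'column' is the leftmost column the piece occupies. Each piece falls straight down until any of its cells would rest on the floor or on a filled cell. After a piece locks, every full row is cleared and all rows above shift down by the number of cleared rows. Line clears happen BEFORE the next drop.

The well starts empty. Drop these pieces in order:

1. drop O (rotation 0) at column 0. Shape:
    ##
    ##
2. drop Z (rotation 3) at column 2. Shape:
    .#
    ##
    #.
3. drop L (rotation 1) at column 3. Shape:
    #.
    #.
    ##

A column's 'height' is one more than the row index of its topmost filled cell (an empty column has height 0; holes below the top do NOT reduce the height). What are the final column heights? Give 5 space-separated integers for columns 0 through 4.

Drop 1: O rot0 at col 0 lands with bottom-row=0; cleared 0 line(s) (total 0); column heights now [2 2 0 0 0], max=2
Drop 2: Z rot3 at col 2 lands with bottom-row=0; cleared 0 line(s) (total 0); column heights now [2 2 2 3 0], max=3
Drop 3: L rot1 at col 3 lands with bottom-row=3; cleared 0 line(s) (total 0); column heights now [2 2 2 6 4], max=6

Answer: 2 2 2 6 4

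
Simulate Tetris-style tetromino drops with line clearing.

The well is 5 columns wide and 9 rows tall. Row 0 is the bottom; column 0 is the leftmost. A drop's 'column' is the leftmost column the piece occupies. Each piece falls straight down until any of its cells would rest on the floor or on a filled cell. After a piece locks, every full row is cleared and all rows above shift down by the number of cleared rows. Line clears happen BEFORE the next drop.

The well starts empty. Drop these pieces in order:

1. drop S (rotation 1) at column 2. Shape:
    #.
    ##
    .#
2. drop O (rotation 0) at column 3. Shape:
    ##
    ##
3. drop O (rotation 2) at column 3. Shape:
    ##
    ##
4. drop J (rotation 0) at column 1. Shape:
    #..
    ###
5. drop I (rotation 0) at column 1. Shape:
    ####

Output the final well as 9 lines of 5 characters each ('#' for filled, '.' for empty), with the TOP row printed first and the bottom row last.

Drop 1: S rot1 at col 2 lands with bottom-row=0; cleared 0 line(s) (total 0); column heights now [0 0 3 2 0], max=3
Drop 2: O rot0 at col 3 lands with bottom-row=2; cleared 0 line(s) (total 0); column heights now [0 0 3 4 4], max=4
Drop 3: O rot2 at col 3 lands with bottom-row=4; cleared 0 line(s) (total 0); column heights now [0 0 3 6 6], max=6
Drop 4: J rot0 at col 1 lands with bottom-row=6; cleared 0 line(s) (total 0); column heights now [0 8 7 7 6], max=8
Drop 5: I rot0 at col 1 lands with bottom-row=8; cleared 0 line(s) (total 0); column heights now [0 9 9 9 9], max=9

Answer: .####
.#...
.###.
...##
...##
...##
..###
..##.
...#.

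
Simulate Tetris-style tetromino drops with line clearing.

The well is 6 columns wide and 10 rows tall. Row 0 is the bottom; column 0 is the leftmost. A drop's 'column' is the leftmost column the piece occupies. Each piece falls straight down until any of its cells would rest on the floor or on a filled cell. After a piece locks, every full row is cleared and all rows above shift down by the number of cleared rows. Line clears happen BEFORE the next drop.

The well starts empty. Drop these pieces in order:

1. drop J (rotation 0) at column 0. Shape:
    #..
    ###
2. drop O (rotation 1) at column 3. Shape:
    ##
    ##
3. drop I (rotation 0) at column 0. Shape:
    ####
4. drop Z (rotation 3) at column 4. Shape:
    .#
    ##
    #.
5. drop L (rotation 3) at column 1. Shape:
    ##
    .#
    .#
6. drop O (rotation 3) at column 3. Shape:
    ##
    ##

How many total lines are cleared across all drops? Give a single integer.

Answer: 0

Derivation:
Drop 1: J rot0 at col 0 lands with bottom-row=0; cleared 0 line(s) (total 0); column heights now [2 1 1 0 0 0], max=2
Drop 2: O rot1 at col 3 lands with bottom-row=0; cleared 0 line(s) (total 0); column heights now [2 1 1 2 2 0], max=2
Drop 3: I rot0 at col 0 lands with bottom-row=2; cleared 0 line(s) (total 0); column heights now [3 3 3 3 2 0], max=3
Drop 4: Z rot3 at col 4 lands with bottom-row=2; cleared 0 line(s) (total 0); column heights now [3 3 3 3 4 5], max=5
Drop 5: L rot3 at col 1 lands with bottom-row=3; cleared 0 line(s) (total 0); column heights now [3 6 6 3 4 5], max=6
Drop 6: O rot3 at col 3 lands with bottom-row=4; cleared 0 line(s) (total 0); column heights now [3 6 6 6 6 5], max=6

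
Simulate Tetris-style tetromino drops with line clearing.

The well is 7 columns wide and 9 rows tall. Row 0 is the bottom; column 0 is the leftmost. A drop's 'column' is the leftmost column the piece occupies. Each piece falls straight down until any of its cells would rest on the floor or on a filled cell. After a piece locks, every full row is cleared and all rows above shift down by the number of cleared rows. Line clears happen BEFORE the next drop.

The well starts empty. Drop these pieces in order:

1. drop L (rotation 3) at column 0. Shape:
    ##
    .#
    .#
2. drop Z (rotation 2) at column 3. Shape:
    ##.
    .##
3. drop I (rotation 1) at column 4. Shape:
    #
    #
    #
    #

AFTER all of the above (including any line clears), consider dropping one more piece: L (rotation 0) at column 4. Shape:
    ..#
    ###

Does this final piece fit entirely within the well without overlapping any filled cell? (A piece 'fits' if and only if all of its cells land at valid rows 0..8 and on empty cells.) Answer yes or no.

Answer: yes

Derivation:
Drop 1: L rot3 at col 0 lands with bottom-row=0; cleared 0 line(s) (total 0); column heights now [3 3 0 0 0 0 0], max=3
Drop 2: Z rot2 at col 3 lands with bottom-row=0; cleared 0 line(s) (total 0); column heights now [3 3 0 2 2 1 0], max=3
Drop 3: I rot1 at col 4 lands with bottom-row=2; cleared 0 line(s) (total 0); column heights now [3 3 0 2 6 1 0], max=6
Test piece L rot0 at col 4 (width 3): heights before test = [3 3 0 2 6 1 0]; fits = True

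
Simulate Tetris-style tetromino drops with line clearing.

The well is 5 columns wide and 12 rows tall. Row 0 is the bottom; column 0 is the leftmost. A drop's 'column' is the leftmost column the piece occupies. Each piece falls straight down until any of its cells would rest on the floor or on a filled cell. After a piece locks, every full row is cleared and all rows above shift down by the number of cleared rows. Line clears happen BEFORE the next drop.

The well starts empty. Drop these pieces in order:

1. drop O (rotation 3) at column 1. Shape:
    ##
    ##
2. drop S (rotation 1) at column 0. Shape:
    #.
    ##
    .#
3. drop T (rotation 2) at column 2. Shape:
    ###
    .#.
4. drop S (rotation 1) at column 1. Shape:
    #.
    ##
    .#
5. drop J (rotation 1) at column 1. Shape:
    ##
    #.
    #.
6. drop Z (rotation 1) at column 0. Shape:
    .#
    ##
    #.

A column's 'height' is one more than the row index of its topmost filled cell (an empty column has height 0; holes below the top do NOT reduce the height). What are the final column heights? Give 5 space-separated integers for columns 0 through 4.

Answer: 10 11 9 3 3

Derivation:
Drop 1: O rot3 at col 1 lands with bottom-row=0; cleared 0 line(s) (total 0); column heights now [0 2 2 0 0], max=2
Drop 2: S rot1 at col 0 lands with bottom-row=2; cleared 0 line(s) (total 0); column heights now [5 4 2 0 0], max=5
Drop 3: T rot2 at col 2 lands with bottom-row=1; cleared 0 line(s) (total 0); column heights now [5 4 3 3 3], max=5
Drop 4: S rot1 at col 1 lands with bottom-row=3; cleared 0 line(s) (total 0); column heights now [5 6 5 3 3], max=6
Drop 5: J rot1 at col 1 lands with bottom-row=6; cleared 0 line(s) (total 0); column heights now [5 9 9 3 3], max=9
Drop 6: Z rot1 at col 0 lands with bottom-row=8; cleared 0 line(s) (total 0); column heights now [10 11 9 3 3], max=11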